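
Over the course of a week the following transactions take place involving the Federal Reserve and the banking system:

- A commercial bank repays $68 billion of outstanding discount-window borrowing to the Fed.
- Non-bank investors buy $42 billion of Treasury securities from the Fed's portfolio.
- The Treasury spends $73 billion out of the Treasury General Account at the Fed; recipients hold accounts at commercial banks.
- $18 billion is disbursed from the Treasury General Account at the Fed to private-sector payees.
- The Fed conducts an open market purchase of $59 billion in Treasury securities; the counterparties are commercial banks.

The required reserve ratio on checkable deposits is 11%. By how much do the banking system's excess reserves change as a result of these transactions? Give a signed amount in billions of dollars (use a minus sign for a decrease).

Discount-window repayment $68 billion: reserves −$68B, deposits 0.
Asset sale (to non-banks) $42 billion: reserves −$42B, deposits −$42B.
Government spending $73 billion: reserves +$73B, deposits +$73B.
Government spending $18 billion: reserves +$18B, deposits +$18B.
OMO purchase (from banks) $59 billion: reserves +$59B, deposits 0.
Totals: Δreserves = +$40B, Δdeposits = +$49B.
Δrequired reserves = 11% × +$49B = +$5.39B.
Δexcess reserves = Δreserves − Δrequired = +$40B − (+$5.39B) = +$34.61 billion.

+$34.61 billion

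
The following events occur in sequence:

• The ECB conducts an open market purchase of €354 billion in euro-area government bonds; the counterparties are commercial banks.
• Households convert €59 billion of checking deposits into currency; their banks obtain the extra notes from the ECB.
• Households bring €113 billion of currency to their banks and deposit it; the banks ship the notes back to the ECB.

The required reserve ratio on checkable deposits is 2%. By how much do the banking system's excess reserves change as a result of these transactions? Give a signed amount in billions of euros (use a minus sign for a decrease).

+€406.92 billion

OMO purchase (from banks) €354 billion: reserves +€354B, deposits 0.
Currency withdrawal €59 billion: reserves −€59B, deposits −€59B.
Currency deposit €113 billion: reserves +€113B, deposits +€113B.
Totals: Δreserves = +€408B, Δdeposits = +€54B.
Δrequired reserves = 2% × +€54B = +€1.08B.
Δexcess reserves = Δreserves − Δrequired = +€408B − (+€1.08B) = +€406.92 billion.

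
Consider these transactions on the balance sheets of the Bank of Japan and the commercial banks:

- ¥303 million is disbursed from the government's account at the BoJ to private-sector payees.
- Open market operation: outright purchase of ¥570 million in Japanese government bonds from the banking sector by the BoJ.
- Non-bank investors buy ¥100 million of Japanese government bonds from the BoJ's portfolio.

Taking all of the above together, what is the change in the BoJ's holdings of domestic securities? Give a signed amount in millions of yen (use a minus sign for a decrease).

+¥470 million

BoJ balance sheet:
  Assets:      Securities +¥470M
  Liabilities: Bank reserves +¥773M, Government deposits −¥303M
So the change in the BoJ's holdings of domestic securities is +¥470 million.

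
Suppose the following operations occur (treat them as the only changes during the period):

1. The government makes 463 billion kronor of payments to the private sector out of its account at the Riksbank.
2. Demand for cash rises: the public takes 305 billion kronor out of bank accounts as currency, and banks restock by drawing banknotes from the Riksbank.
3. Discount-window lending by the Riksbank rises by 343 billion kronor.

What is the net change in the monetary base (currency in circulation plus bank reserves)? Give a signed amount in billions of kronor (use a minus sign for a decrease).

+806 billion

Government spending 463 billion kronor: a non-base liability converts back to reserves → +463B.
Currency withdrawal 305 billion kronor: just a shift between currency and reserves — both are base money → 0.
Discount-window loan 343 billion kronor: Riksbank balance sheet expands → +343B.
Net: 463 + 0 + 343 = +806 billion.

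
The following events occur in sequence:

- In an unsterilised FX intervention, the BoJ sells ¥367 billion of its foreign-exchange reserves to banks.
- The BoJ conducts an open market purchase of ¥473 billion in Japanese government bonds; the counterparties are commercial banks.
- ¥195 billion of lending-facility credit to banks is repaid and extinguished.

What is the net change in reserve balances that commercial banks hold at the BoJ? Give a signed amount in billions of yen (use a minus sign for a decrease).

FX sale ¥367 billion: the buying banks pay out of their reserve balances → −¥367B.
OMO purchase (from banks) ¥473 billion: the BoJ pays by crediting reserve accounts → +¥473B.
Discount-window repayment ¥195 billion: repayment is debited from reserves → −¥195B.
Net: −367 + 473 − 195 = -¥89 billion.

-¥89 billion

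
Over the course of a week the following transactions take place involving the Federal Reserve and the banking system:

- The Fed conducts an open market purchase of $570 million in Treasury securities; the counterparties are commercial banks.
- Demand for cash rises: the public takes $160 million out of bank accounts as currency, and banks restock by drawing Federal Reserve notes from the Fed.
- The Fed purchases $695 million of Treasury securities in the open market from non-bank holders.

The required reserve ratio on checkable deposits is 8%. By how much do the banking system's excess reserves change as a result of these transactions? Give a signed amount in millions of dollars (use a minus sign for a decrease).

+$1062.2 million

OMO purchase (from banks) $570 million: reserves +$570M, deposits 0.
Currency withdrawal $160 million: reserves −$160M, deposits −$160M.
Asset purchase (from non-banks) $695 million: reserves +$695M, deposits +$695M.
Totals: Δreserves = +$1105M, Δdeposits = +$535M.
Δrequired reserves = 8% × +$535M = +$42.8M.
Δexcess reserves = Δreserves − Δrequired = +$1105M − (+$42.8M) = +$1062.2 million.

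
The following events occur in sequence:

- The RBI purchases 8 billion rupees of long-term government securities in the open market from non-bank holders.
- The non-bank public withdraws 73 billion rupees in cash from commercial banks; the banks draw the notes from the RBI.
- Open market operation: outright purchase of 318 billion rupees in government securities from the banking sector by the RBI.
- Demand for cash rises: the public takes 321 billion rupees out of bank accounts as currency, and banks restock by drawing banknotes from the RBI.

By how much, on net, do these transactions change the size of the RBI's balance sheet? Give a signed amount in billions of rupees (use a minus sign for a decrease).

Asset purchase (from non-banks) 8 billion rupees: an RBI asset is acquired → +8B.
Currency withdrawal 73 billion rupees: only the composition of liabilities changes → 0.
OMO purchase (from banks) 318 billion rupees: an RBI asset is acquired → +318B.
Currency withdrawal 321 billion rupees: only the composition of liabilities changes → 0.
Net: 8 + 0 + 318 + 0 = +326 billion.

+326 billion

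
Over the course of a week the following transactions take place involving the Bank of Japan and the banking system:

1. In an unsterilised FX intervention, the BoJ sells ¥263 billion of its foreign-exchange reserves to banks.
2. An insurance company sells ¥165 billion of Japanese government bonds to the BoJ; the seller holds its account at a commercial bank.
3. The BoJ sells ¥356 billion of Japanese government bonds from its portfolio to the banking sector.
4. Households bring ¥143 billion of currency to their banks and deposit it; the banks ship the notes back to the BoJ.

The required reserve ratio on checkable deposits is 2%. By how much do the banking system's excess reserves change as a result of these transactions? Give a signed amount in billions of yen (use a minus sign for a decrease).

-¥317.16 billion

FX sale ¥263 billion: reserves −¥263B, deposits 0.
Asset purchase (from non-banks) ¥165 billion: reserves +¥165B, deposits +¥165B.
OMO sale (to banks) ¥356 billion: reserves −¥356B, deposits 0.
Currency deposit ¥143 billion: reserves +¥143B, deposits +¥143B.
Totals: Δreserves = −¥311B, Δdeposits = +¥308B.
Δrequired reserves = 2% × +¥308B = +¥6.16B.
Δexcess reserves = Δreserves − Δrequired = −¥311B − (+¥6.16B) = -¥317.16 billion.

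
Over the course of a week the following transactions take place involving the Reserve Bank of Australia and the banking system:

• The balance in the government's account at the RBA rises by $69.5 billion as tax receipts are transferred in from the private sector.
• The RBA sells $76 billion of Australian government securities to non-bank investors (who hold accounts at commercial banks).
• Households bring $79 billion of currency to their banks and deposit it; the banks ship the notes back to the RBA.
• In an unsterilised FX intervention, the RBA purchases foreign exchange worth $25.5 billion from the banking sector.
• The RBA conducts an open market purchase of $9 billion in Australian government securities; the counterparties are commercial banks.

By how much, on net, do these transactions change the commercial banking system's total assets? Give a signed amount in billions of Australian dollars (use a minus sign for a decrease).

-$66.5 billion

Government account inflow $69.5 billion: bank balance sheets shrink → −$69.5B.
Asset sale (to non-banks) $76 billion: bank balance sheets shrink → −$76B.
Currency deposit $79 billion: bank balance sheets expand → +$79B.
FX purchase $25.5 billion: just an asset swap on bank balance sheets → 0.
OMO purchase (from banks) $9 billion: just an asset swap on bank balance sheets → 0.
Net: −69.5 − 76 + 79 + 0 + 0 = -$66.5 billion.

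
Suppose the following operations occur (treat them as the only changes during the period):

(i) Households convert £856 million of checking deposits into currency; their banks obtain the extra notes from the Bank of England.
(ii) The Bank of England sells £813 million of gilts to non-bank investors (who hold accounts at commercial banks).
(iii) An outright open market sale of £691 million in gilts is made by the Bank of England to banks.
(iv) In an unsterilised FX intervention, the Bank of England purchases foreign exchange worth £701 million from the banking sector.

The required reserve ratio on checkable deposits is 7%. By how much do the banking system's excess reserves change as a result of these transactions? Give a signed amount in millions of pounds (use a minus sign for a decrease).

Currency withdrawal £856 million: reserves −£856M, deposits −£856M.
Asset sale (to non-banks) £813 million: reserves −£813M, deposits −£813M.
OMO sale (to banks) £691 million: reserves −£691M, deposits 0.
FX purchase £701 million: reserves +£701M, deposits 0.
Totals: Δreserves = −£1659M, Δdeposits = −£1669M.
Δrequired reserves = 7% × −£1669M = −£116.83M.
Δexcess reserves = Δreserves − Δrequired = −£1659M − (−£116.83M) = -£1542.17 million.

-£1542.17 million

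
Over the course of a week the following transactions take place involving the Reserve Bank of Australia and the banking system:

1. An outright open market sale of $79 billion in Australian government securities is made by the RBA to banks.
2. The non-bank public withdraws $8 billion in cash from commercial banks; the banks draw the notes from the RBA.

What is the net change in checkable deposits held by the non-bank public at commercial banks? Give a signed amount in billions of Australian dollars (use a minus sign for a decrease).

RBA balance sheet:
  Assets:      Securities −$79B
  Liabilities: Bank reserves −$87B, Currency in circulation +$8B
Commercial banking system:
  Assets:      Reserves at CB −$87B, Securities +$79B
  Liabilities: Checkable deposits −$8B
So the change in checkable deposits held by the non-bank public at commercial banks is -$8 billion.

-$8 billion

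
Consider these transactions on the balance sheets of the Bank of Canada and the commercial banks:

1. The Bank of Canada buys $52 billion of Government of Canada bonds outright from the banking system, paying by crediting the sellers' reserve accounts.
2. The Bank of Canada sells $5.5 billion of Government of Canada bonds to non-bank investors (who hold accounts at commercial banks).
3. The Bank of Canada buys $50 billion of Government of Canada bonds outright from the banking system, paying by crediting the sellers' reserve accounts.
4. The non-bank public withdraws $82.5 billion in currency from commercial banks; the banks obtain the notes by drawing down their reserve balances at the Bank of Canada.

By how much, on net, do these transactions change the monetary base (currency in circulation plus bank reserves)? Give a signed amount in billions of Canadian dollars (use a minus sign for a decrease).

OMO purchase (from banks) $52 billion: Bank of Canada balance sheet expands → +$52B.
Asset sale (to non-banks) $5.5 billion: Bank of Canada balance sheet contracts → −$5.5B.
OMO purchase (from banks) $50 billion: Bank of Canada balance sheet expands → +$50B.
Currency withdrawal $82.5 billion: just a shift between currency and reserves — both are base money → 0.
Net: 52 − 5.5 + 50 + 0 = +$96.5 billion.

+$96.5 billion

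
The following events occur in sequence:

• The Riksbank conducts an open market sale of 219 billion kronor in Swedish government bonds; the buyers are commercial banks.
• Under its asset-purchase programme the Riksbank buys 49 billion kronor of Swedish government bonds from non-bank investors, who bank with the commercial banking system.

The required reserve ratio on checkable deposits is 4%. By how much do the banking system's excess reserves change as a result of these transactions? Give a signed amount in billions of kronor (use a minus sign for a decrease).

OMO sale (to banks) 219 billion kronor: reserves −219B, deposits 0.
Asset purchase (from non-banks) 49 billion kronor: reserves +49B, deposits +49B.
Totals: Δreserves = −170B, Δdeposits = +49B.
Δrequired reserves = 4% × +49B = +1.96B.
Δexcess reserves = Δreserves − Δrequired = −170B − (+1.96B) = -171.96 billion.

-171.96 billion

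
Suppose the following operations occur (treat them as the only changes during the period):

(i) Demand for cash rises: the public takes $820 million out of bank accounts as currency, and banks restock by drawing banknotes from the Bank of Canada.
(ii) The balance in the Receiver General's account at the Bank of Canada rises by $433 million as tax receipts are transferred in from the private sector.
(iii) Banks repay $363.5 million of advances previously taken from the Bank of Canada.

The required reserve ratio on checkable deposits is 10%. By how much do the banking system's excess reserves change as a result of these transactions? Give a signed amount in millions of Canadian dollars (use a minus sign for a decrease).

-$1491.2 million

Currency withdrawal $820 million: reserves −$820M, deposits −$820M.
Government account inflow $433 million: reserves −$433M, deposits −$433M.
Discount-window repayment $363.5 million: reserves −$363.5M, deposits 0.
Totals: Δreserves = −$1616.5M, Δdeposits = −$1253M.
Δrequired reserves = 10% × −$1253M = −$125.3M.
Δexcess reserves = Δreserves − Δrequired = −$1616.5M − (−$125.3M) = -$1491.2 million.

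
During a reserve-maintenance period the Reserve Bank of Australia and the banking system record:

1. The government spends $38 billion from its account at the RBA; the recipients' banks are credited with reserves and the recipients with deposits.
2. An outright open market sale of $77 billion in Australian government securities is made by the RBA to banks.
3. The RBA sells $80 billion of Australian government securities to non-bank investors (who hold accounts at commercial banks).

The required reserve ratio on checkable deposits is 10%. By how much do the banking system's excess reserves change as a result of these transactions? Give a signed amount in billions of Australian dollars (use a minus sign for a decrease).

-$114.8 billion

Government spending $38 billion: reserves +$38B, deposits +$38B.
OMO sale (to banks) $77 billion: reserves −$77B, deposits 0.
Asset sale (to non-banks) $80 billion: reserves −$80B, deposits −$80B.
Totals: Δreserves = −$119B, Δdeposits = −$42B.
Δrequired reserves = 10% × −$42B = −$4.2B.
Δexcess reserves = Δreserves − Δrequired = −$119B − (−$4.2B) = -$114.8 billion.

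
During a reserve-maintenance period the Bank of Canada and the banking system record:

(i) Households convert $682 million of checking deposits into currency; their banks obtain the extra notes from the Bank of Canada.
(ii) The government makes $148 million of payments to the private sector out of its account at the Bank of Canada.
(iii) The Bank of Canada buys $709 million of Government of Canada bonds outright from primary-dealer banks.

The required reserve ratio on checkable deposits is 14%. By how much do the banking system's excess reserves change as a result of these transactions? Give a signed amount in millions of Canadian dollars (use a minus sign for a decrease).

+$249.76 million

Currency withdrawal $682 million: reserves −$682M, deposits −$682M.
Government spending $148 million: reserves +$148M, deposits +$148M.
OMO purchase (from banks) $709 million: reserves +$709M, deposits 0.
Totals: Δreserves = +$175M, Δdeposits = −$534M.
Δrequired reserves = 14% × −$534M = −$74.76M.
Δexcess reserves = Δreserves − Δrequired = +$175M − (−$74.76M) = +$249.76 million.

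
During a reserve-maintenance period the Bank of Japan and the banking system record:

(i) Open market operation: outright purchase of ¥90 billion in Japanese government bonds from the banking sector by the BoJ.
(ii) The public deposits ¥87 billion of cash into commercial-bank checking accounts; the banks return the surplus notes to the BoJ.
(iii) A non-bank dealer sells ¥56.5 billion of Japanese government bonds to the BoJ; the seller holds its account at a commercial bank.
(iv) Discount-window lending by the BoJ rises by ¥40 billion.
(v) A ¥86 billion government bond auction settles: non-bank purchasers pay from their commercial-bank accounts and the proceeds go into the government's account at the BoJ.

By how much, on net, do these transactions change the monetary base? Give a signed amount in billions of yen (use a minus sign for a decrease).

+¥100.5 billion

BoJ balance sheet:
  Assets:      Securities +¥146.5B, Loans to banks +¥40B
  Liabilities: Bank reserves +¥187.5B, Currency in circulation −¥87B, Government deposits +¥86B
Monetary base = currency + reserves: −¥87B + (+¥187.5B) = +¥100.5 billion.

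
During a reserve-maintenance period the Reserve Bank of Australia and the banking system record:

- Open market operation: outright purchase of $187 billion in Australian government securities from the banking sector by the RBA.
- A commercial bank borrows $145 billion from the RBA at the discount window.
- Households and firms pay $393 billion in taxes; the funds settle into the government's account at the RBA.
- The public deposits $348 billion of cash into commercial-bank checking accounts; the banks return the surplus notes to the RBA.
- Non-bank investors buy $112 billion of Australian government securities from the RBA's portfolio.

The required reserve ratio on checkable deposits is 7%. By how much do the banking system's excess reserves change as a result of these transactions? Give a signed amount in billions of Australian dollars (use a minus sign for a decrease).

+$185.99 billion

OMO purchase (from banks) $187 billion: reserves +$187B, deposits 0.
Discount-window loan $145 billion: reserves +$145B, deposits 0.
Government account inflow $393 billion: reserves −$393B, deposits −$393B.
Currency deposit $348 billion: reserves +$348B, deposits +$348B.
Asset sale (to non-banks) $112 billion: reserves −$112B, deposits −$112B.
Totals: Δreserves = +$175B, Δdeposits = −$157B.
Δrequired reserves = 7% × −$157B = −$10.99B.
Δexcess reserves = Δreserves − Δrequired = +$175B − (−$10.99B) = +$185.99 billion.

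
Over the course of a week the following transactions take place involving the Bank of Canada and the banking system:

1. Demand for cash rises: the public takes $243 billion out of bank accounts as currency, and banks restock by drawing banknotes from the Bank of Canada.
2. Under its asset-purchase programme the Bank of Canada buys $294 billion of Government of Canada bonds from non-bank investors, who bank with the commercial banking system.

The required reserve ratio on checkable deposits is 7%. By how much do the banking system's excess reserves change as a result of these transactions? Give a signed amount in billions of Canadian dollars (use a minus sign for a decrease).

+$47.43 billion

Currency withdrawal $243 billion: reserves −$243B, deposits −$243B.
Asset purchase (from non-banks) $294 billion: reserves +$294B, deposits +$294B.
Totals: Δreserves = +$51B, Δdeposits = +$51B.
Δrequired reserves = 7% × +$51B = +$3.57B.
Δexcess reserves = Δreserves − Δrequired = +$51B − (+$3.57B) = +$47.43 billion.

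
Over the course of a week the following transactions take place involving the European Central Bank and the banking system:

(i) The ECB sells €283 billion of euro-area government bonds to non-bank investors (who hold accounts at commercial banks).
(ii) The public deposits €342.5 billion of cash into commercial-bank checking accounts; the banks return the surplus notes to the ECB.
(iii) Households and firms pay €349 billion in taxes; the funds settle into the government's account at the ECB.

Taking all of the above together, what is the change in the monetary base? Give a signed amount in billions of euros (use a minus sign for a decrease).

-€632 billion

Asset sale (to non-banks) €283 billion: ECB balance sheet contracts → −€283B.
Currency deposit €342.5 billion: just a shift between currency and reserves — both are base money → 0.
Government account inflow €349 billion: reserves shift to a non-base liability → −€349B.
Net: −283 + 0 − 349 = -€632 billion.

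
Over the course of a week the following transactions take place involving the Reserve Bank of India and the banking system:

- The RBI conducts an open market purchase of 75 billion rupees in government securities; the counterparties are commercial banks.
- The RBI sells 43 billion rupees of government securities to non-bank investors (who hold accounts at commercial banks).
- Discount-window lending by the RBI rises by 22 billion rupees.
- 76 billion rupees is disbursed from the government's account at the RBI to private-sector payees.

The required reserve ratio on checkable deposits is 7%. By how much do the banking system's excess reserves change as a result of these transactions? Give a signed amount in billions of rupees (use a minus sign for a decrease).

+127.69 billion

OMO purchase (from banks) 75 billion rupees: reserves +75B, deposits 0.
Asset sale (to non-banks) 43 billion rupees: reserves −43B, deposits −43B.
Discount-window loan 22 billion rupees: reserves +22B, deposits 0.
Government spending 76 billion rupees: reserves +76B, deposits +76B.
Totals: Δreserves = +130B, Δdeposits = +33B.
Δrequired reserves = 7% × +33B = +2.31B.
Δexcess reserves = Δreserves − Δrequired = +130B − (+2.31B) = +127.69 billion.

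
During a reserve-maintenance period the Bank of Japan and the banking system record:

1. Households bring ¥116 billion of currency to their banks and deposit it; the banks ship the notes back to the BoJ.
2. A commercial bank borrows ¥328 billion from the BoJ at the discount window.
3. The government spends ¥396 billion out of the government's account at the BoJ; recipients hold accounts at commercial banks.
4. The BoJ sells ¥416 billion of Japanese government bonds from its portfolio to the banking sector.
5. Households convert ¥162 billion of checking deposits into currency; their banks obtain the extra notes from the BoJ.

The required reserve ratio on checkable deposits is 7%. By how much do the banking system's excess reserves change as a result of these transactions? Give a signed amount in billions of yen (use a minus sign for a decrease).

Currency deposit ¥116 billion: reserves +¥116B, deposits +¥116B.
Discount-window loan ¥328 billion: reserves +¥328B, deposits 0.
Government spending ¥396 billion: reserves +¥396B, deposits +¥396B.
OMO sale (to banks) ¥416 billion: reserves −¥416B, deposits 0.
Currency withdrawal ¥162 billion: reserves −¥162B, deposits −¥162B.
Totals: Δreserves = +¥262B, Δdeposits = +¥350B.
Δrequired reserves = 7% × +¥350B = +¥24.5B.
Δexcess reserves = Δreserves − Δrequired = +¥262B − (+¥24.5B) = +¥237.5 billion.

+¥237.5 billion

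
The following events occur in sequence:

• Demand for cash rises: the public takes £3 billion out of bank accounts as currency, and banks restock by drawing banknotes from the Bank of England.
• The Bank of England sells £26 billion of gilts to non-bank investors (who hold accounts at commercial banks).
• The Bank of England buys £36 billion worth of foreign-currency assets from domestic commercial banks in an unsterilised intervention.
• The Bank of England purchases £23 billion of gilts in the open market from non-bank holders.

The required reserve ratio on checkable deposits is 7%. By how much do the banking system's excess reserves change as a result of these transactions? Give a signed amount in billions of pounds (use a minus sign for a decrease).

+£30.42 billion

Currency withdrawal £3 billion: reserves −£3B, deposits −£3B.
Asset sale (to non-banks) £26 billion: reserves −£26B, deposits −£26B.
FX purchase £36 billion: reserves +£36B, deposits 0.
Asset purchase (from non-banks) £23 billion: reserves +£23B, deposits +£23B.
Totals: Δreserves = +£30B, Δdeposits = −£6B.
Δrequired reserves = 7% × −£6B = −£0.42B.
Δexcess reserves = Δreserves − Δrequired = +£30B − (−£0.42B) = +£30.42 billion.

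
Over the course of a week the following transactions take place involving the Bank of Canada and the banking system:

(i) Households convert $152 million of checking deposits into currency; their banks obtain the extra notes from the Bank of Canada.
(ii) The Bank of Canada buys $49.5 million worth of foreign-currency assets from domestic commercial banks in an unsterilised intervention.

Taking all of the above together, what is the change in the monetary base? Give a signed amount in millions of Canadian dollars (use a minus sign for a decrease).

Currency withdrawal $152 million: just a shift between currency and reserves — both are base money → 0.
FX purchase $49.5 million: Bank of Canada balance sheet expands → +$49.5M.
Net: 0 + 49.5 = +$49.5 million.

+$49.5 million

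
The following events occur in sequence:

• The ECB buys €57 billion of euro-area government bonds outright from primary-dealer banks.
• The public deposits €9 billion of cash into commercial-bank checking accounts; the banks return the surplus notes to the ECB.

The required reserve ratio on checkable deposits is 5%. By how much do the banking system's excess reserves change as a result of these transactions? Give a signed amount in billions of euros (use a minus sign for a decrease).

OMO purchase (from banks) €57 billion: reserves +€57B, deposits 0.
Currency deposit €9 billion: reserves +€9B, deposits +€9B.
Totals: Δreserves = +€66B, Δdeposits = +€9B.
Δrequired reserves = 5% × +€9B = +€0.45B.
Δexcess reserves = Δreserves − Δrequired = +€66B − (+€0.45B) = +€65.55 billion.

+€65.55 billion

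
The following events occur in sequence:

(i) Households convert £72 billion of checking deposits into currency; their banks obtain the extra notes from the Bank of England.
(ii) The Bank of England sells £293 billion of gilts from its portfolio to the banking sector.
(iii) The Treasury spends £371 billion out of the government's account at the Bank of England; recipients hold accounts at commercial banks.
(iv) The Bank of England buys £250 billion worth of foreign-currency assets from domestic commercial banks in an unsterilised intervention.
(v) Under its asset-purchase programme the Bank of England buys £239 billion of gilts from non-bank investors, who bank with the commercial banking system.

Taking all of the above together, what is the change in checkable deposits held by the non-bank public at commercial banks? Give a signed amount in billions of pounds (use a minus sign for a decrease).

Currency withdrawal £72 billion: non-bank counterparties' bank balances fall → −£72B.
OMO sale (to banks) £293 billion: the counterparty is a bank, so public deposits are unchanged → 0.
Government spending £371 billion: non-bank counterparties' bank balances rise → +£371B.
FX purchase £250 billion: the counterparty is a bank, so public deposits are unchanged → 0.
Asset purchase (from non-banks) £239 billion: non-bank counterparties' bank balances rise → +£239B.
Net: −72 + 0 + 371 + 0 + 239 = +£538 billion.

+£538 billion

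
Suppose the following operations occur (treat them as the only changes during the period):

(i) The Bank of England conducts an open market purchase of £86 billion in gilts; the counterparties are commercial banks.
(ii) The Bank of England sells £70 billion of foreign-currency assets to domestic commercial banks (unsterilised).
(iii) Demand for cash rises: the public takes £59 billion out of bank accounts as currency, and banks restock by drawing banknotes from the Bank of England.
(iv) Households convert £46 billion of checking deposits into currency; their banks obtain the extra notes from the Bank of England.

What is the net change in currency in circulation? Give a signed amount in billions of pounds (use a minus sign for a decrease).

+£105 billion

Bank of England balance sheet:
  Assets:      Securities +£86B, Foreign assets −£70B
  Liabilities: Bank reserves −£89B, Currency in circulation +£105B
So the change in currency in circulation is +£105 billion.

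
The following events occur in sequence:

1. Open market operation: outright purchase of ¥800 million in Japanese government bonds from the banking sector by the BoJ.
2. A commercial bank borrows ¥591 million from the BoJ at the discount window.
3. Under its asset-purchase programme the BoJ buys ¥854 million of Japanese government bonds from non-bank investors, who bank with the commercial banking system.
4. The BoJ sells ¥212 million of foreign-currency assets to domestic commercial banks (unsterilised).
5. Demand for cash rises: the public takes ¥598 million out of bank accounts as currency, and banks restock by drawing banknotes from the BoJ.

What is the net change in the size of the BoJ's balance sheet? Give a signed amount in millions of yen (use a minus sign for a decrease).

OMO purchase (from banks) ¥800 million: a BoJ asset is acquired → +¥800M.
Discount-window loan ¥591 million: a BoJ asset is acquired → +¥591M.
Asset purchase (from non-banks) ¥854 million: a BoJ asset is acquired → +¥854M.
FX sale ¥212 million: a BoJ asset is shed → −¥212M.
Currency withdrawal ¥598 million: only the composition of liabilities changes → 0.
Net: 800 + 591 + 854 − 212 + 0 = +¥2033 million.

+¥2033 million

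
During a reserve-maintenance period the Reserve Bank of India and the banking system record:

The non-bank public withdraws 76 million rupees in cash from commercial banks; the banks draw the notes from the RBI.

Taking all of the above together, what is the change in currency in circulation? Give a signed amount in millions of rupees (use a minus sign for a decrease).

Currency withdrawal 76 million rupees: notes leave the central bank → +76M.

+76 million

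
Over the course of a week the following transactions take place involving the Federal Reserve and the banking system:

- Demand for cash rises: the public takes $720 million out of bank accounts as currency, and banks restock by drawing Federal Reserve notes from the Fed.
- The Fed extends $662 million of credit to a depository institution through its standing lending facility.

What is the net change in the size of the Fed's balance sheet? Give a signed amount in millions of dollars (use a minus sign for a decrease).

+$662 million

Currency withdrawal $720 million: only the composition of liabilities changes → 0.
Discount-window loan $662 million: a Fed asset is acquired → +$662M.
Net: 0 + 662 = +$662 million.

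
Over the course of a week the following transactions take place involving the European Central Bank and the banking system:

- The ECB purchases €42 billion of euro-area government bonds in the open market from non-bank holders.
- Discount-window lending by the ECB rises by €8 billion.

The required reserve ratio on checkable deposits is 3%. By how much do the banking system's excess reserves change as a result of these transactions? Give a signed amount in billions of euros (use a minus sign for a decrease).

+€48.74 billion

Asset purchase (from non-banks) €42 billion: reserves +€42B, deposits +€42B.
Discount-window loan €8 billion: reserves +€8B, deposits 0.
Totals: Δreserves = +€50B, Δdeposits = +€42B.
Δrequired reserves = 3% × +€42B = +€1.26B.
Δexcess reserves = Δreserves − Δrequired = +€50B − (+€1.26B) = +€48.74 billion.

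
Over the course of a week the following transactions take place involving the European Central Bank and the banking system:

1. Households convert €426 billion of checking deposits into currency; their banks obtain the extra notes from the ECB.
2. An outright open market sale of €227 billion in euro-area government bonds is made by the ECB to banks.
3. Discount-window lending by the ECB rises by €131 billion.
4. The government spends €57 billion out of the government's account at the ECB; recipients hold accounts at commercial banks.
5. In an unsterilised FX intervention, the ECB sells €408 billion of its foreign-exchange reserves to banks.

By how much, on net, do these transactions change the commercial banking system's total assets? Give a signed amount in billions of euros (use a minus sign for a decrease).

-€238 billion

Currency withdrawal €426 billion: bank balance sheets shrink → −€426B.
OMO sale (to banks) €227 billion: just an asset swap on bank balance sheets → 0.
Discount-window loan €131 billion: bank balance sheets expand → +€131B.
Government spending €57 billion: bank balance sheets expand → +€57B.
FX sale €408 billion: just an asset swap on bank balance sheets → 0.
Net: −426 + 0 + 131 + 57 + 0 = -€238 billion.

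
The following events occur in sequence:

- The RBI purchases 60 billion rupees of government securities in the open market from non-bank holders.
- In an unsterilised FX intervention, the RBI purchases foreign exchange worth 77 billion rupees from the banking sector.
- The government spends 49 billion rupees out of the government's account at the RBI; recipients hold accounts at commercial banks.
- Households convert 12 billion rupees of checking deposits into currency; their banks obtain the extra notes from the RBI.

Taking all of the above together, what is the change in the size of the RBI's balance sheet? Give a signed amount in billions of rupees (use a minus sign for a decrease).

+137 billion

Asset purchase (from non-banks) 60 billion rupees: an RBI asset is acquired → +60B.
FX purchase 77 billion rupees: an RBI asset is acquired → +77B.
Government spending 49 billion rupees: only the composition of liabilities changes → 0.
Currency withdrawal 12 billion rupees: only the composition of liabilities changes → 0.
Net: 60 + 77 + 0 + 0 = +137 billion.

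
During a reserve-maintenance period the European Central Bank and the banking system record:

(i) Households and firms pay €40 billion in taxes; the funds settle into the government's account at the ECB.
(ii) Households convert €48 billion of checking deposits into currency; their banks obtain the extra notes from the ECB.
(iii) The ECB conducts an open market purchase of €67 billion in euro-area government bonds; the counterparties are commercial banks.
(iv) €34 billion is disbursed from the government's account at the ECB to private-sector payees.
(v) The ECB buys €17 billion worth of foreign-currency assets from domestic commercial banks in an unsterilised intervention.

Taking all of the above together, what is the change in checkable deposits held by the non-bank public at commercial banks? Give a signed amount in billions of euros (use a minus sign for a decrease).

Government account inflow €40 billion: non-bank counterparties' bank balances fall → −€40B.
Currency withdrawal €48 billion: non-bank counterparties' bank balances fall → −€48B.
OMO purchase (from banks) €67 billion: the counterparty is a bank, so public deposits are unchanged → 0.
Government spending €34 billion: non-bank counterparties' bank balances rise → +€34B.
FX purchase €17 billion: the counterparty is a bank, so public deposits are unchanged → 0.
Net: −40 − 48 + 0 + 34 + 0 = -€54 billion.

-€54 billion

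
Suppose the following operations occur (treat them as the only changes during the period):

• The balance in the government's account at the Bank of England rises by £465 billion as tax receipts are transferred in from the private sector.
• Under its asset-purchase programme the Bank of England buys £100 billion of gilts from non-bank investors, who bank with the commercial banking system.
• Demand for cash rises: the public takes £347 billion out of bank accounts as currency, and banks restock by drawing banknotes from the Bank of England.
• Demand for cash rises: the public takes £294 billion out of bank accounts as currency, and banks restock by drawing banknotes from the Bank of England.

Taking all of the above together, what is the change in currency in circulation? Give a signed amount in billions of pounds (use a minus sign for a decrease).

+£641 billion

Bank of England balance sheet:
  Assets:      Securities +£100B
  Liabilities: Bank reserves −£1006B, Currency in circulation +£641B, Government deposits +£465B
So the change in currency in circulation is +£641 billion.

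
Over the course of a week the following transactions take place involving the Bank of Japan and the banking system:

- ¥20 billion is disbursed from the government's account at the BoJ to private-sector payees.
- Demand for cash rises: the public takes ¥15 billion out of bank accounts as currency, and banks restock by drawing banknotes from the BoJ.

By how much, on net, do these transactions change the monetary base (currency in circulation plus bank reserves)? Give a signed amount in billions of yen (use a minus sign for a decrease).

BoJ balance sheet:
  Assets:      no change
  Liabilities: Bank reserves +¥5B, Currency in circulation +¥15B, Government deposits −¥20B
Monetary base = currency + reserves: +¥15B + (+¥5B) = +¥20 billion.

+¥20 billion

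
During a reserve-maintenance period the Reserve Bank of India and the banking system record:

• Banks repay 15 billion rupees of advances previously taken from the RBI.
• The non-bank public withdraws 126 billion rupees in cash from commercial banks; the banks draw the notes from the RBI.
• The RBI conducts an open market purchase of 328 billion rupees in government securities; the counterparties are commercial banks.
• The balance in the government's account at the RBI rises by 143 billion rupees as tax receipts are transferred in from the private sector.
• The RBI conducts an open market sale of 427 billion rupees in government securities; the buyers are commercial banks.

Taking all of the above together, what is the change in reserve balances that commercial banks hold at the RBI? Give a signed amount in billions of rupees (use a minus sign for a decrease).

RBI balance sheet:
  Assets:      Securities −99B, Loans to banks −15B
  Liabilities: Bank reserves −383B, Currency in circulation +126B, Government deposits +143B
So the change in reserve balances that commercial banks hold at the RBI is -383 billion.

-383 billion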